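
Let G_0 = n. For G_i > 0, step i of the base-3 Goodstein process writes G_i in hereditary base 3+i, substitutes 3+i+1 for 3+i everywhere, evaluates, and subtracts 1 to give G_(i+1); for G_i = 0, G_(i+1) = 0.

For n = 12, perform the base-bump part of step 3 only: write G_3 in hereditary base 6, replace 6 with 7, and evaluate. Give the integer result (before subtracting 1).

G_0 = 12. HB_3(12) = 3^2 + 3. Bump = 20. G_1 = 19.
G_1 = 19. HB_4(19) = 4^2 + 3. Bump = 28. G_2 = 27.
G_2 = 27. HB_5(27) = 5^2 + 2. Bump = 38. G_3 = 37.
G_3 = 37. HB_6(37) = 6^2 + 1. Bump = 50. G_4 = 49.

50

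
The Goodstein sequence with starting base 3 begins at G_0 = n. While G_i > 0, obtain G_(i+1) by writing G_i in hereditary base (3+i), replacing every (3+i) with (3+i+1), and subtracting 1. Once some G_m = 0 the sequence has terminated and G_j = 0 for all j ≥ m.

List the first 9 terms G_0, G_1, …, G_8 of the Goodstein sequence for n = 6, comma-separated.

6, 7, 7, 7, 7, 7, 6, 5, 4

G_0=6  [base 3] 2·3  →[3↦4]→  2·4 = 8  −1 ⇒ G_1=7
G_1=7  [base 4] 4 + 3  →[4↦5]→  5 + 3 = 8  −1 ⇒ G_2=7
G_2=7  [base 5] 5 + 2  →[5↦6]→  6 + 2 = 8  −1 ⇒ G_3=7
G_3=7  [base 6] 6 + 1  →[6↦7]→  7 + 1 = 8  −1 ⇒ G_4=7
G_4=7  [base 7] 7  →[7↦8]→  8 = 8  −1 ⇒ G_5=7
G_5=7  [base 8] 7  →[8↦9]→  7 = 7  −1 ⇒ G_6=6
G_6=6  [base 9] 6  →[9↦10]→  6 = 6  −1 ⇒ G_7=5
G_7=5  [base 10] 5  →[10↦11]→  5 = 5  −1 ⇒ G_8=4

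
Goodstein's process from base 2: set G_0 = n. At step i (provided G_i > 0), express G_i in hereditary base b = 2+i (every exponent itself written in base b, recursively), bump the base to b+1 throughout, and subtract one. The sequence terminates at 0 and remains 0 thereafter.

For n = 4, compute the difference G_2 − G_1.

[0] 4 ≡ 2^2 (base 2). Lift 3: 27. −1: 26.
[1] 26 ≡ 2·3^2 + 2·3 + 2 (base 3). Lift 4: 42. −1: 41.

15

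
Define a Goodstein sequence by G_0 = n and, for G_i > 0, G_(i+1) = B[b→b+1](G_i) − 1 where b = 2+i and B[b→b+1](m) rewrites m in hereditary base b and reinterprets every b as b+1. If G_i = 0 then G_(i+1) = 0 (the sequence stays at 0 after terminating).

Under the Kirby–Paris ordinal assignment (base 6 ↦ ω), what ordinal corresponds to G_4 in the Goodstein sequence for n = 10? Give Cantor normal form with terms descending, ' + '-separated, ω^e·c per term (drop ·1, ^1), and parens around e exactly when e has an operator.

step 0: 10 = 2^(2 + 1) + 2; sub 3 for 2: 3^(3 + 1) + 3; = 84; G_1 = 84−1 = 83
step 1: 83 = 3^(3 + 1) + 2; sub 4 for 3: 4^(4 + 1) + 2; = 1026; G_2 = 1026−1 = 1025
step 2: 1025 = 4^(4 + 1) + 1; sub 5 for 4: 5^(5 + 1) + 1; = 15626; G_3 = 15626−1 = 15625
step 3: 15625 = 5^(5 + 1); sub 6 for 5: 6^(6 + 1); = 279936; G_4 = 279936−1 = 279935
step 4: 279935 = 5·6^6 + 5·6^5 + 5·6^4 + 5·6^3 + 5·6^2 + 5·6 + 5; sub 7 for 6: 5·7^7 + 5·7^5 + 5·7^4 + 5·7^3 + 5·7^2 + 5·7 + 5; = 4215755; G_5 = 4215755−1 = 4215754

ω^ω·5 + ω^5·5 + ω^4·5 + ω^3·5 + ω^2·5 + ω·5 + 5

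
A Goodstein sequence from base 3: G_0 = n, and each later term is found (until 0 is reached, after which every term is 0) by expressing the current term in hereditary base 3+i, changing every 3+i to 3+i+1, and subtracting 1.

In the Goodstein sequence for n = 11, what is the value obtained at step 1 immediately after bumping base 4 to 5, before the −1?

base 3: 11 = 3^2 + 2; at 4: 4^2 + 2 = 18; next = 17
base 4: 17 = 4^2 + 1; at 5: 5^2 + 1 = 26; next = 25

26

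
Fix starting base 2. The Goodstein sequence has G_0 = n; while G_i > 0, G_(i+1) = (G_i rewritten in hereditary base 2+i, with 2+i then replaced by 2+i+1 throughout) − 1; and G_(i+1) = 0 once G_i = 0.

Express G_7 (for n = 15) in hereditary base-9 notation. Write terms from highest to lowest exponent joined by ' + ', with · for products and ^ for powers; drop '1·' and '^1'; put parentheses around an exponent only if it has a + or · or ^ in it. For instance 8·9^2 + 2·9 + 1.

9^(9 + 1) + 7·9^7 + 7·9^6 + 7·9^5 + 7·9^4 + 7·9^3 + 7·9^2 + 7·9 + 6

(0) 15|_2 = 2^(2 + 1) + 2^2 + 2 + 1 ↦ 3^(3 + 1) + 3^3 + 3 + 1|_3 = 112 ⇒ 111
(1) 111|_3 = 3^(3 + 1) + 3^3 + 3 ↦ 4^(4 + 1) + 4^4 + 4|_4 = 1284 ⇒ 1283
(2) 1283|_4 = 4^(4 + 1) + 4^4 + 3 ↦ 5^(5 + 1) + 5^5 + 3|_5 = 18753 ⇒ 18752
(3) 18752|_5 = 5^(5 + 1) + 5^5 + 2 ↦ 6^(6 + 1) + 6^6 + 2|_6 = 326594 ⇒ 326593
(4) 326593|_6 = 6^(6 + 1) + 6^6 + 1 ↦ 7^(7 + 1) + 7^7 + 1|_7 = 6588345 ⇒ 6588344
(5) 6588344|_7 = 7^(7 + 1) + 7^7 ↦ 8^(8 + 1) + 8^8|_8 = 150994944 ⇒ 150994943
(6) 150994943|_8 = 8^(8 + 1) + 7·8^7 + 7·8^6 + 7·8^5 + 7·8^4 + 7·8^3 + 7·8^2 + 7·8 + 7 ↦ 9^(9 + 1) + 7·9^7 + 7·9^6 + 7·9^5 + 7·9^4 + 7·9^3 + 7·9^2 + 7·9 + 7|_9 = 3524450281 ⇒ 3524450280
(7) 3524450280|_9 = 9^(9 + 1) + 7·9^7 + 7·9^6 + 7·9^5 + 7·9^4 + 7·9^3 + 7·9^2 + 7·9 + 6 ↦ 10^(10 + 1) + 7·10^7 + 7·10^6 + 7·10^5 + 7·10^4 + 7·10^3 + 7·10^2 + 7·10 + 6|_10 = 100077777776 ⇒ 100077777775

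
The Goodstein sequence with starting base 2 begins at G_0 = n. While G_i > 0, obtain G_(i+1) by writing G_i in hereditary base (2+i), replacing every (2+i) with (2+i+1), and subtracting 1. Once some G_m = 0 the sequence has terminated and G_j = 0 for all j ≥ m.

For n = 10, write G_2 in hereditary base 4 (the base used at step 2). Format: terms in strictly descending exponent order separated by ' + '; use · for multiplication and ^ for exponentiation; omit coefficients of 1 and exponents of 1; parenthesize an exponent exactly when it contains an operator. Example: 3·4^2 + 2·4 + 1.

4^(4 + 1) + 1

10 —HB2→ 2^(2 + 1) + 2 —bump→ 3^(3 + 1) + 3 = 84 —(−1)→ 83
83 —HB3→ 3^(3 + 1) + 2 —bump→ 4^(4 + 1) + 2 = 1026 —(−1)→ 1025
1025 —HB4→ 4^(4 + 1) + 1 —bump→ 5^(5 + 1) + 1 = 15626 —(−1)→ 15625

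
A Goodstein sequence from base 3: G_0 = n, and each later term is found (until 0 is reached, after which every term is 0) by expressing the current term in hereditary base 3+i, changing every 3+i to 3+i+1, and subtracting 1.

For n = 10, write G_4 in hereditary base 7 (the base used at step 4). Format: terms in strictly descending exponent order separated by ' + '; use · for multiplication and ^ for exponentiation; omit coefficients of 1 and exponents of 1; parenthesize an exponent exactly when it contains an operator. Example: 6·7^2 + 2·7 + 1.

4·7 + 2

step 0: 10 = 3^2 + 1; sub 4 for 3: 4^2 + 1; = 17; G_1 = 17−1 = 16
step 1: 16 = 4^2; sub 5 for 4: 5^2; = 25; G_2 = 25−1 = 24
step 2: 24 = 4·5 + 4; sub 6 for 5: 4·6 + 4; = 28; G_3 = 28−1 = 27
step 3: 27 = 4·6 + 3; sub 7 for 6: 4·7 + 3; = 31; G_4 = 31−1 = 30
step 4: 30 = 4·7 + 2; sub 8 for 7: 4·8 + 2; = 34; G_5 = 34−1 = 33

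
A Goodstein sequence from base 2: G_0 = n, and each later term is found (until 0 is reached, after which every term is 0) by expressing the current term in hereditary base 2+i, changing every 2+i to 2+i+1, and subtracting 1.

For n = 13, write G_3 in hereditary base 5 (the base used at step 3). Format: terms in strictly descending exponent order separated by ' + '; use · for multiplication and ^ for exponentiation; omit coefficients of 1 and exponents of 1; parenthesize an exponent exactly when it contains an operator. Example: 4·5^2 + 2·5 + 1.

G_0 = 13. HB_2(13) = 2^(2 + 1) + 2^2 + 1. Bump = 109. G_1 = 108.
G_1 = 108. HB_3(108) = 3^(3 + 1) + 3^3. Bump = 1280. G_2 = 1279.
G_2 = 1279. HB_4(1279) = 4^(4 + 1) + 3·4^3 + 3·4^2 + 3·4 + 3. Bump = 16093. G_3 = 16092.

5^(5 + 1) + 3·5^3 + 3·5^2 + 3·5 + 2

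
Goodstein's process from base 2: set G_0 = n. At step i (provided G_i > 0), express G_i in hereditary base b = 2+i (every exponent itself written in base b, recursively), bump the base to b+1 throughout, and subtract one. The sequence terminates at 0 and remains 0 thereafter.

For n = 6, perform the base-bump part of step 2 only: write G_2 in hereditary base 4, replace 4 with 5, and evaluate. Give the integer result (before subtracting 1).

3126

G_0 = 6. HB_2(6) = 2^2 + 2. Bump = 30. G_1 = 29.
G_1 = 29. HB_3(29) = 3^3 + 2. Bump = 258. G_2 = 257.
G_2 = 257. HB_4(257) = 4^4 + 1. Bump = 3126. G_3 = 3125.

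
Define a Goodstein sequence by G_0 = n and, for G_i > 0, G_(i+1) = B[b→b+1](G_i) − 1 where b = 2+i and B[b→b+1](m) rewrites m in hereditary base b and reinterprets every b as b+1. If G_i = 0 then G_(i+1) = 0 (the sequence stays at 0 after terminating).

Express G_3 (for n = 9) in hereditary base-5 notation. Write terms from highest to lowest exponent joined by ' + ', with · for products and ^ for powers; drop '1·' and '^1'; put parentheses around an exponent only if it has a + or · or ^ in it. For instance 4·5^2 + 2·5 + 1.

base 2: 9 = 2^(2 + 1) + 1; at 3: 3^(3 + 1) + 1 = 82; next = 81
base 3: 81 = 3^(3 + 1); at 4: 4^(4 + 1) = 1024; next = 1023
base 4: 1023 = 3·4^4 + 3·4^3 + 3·4^2 + 3·4 + 3; at 5: 3·5^5 + 3·5^3 + 3·5^2 + 3·5 + 3 = 9843; next = 9842
base 5: 9842 = 3·5^5 + 3·5^3 + 3·5^2 + 3·5 + 2; at 6: 3·6^6 + 3·6^3 + 3·6^2 + 3·6 + 2 = 140744; next = 140743

3·5^5 + 3·5^3 + 3·5^2 + 3·5 + 2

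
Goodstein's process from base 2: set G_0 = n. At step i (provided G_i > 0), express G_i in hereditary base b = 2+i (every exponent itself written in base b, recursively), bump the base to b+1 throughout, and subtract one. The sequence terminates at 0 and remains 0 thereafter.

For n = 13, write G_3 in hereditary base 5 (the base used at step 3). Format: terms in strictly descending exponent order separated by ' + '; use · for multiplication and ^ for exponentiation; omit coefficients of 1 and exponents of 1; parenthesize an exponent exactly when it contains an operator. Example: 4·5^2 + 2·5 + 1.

step 0: 13 = 2^(2 + 1) + 2^2 + 1; sub 3 for 2: 3^(3 + 1) + 3^3 + 1; = 109; G_1 = 109−1 = 108
step 1: 108 = 3^(3 + 1) + 3^3; sub 4 for 3: 4^(4 + 1) + 4^4; = 1280; G_2 = 1280−1 = 1279
step 2: 1279 = 4^(4 + 1) + 3·4^3 + 3·4^2 + 3·4 + 3; sub 5 for 4: 5^(5 + 1) + 3·5^3 + 3·5^2 + 3·5 + 3; = 16093; G_3 = 16093−1 = 16092

5^(5 + 1) + 3·5^3 + 3·5^2 + 3·5 + 2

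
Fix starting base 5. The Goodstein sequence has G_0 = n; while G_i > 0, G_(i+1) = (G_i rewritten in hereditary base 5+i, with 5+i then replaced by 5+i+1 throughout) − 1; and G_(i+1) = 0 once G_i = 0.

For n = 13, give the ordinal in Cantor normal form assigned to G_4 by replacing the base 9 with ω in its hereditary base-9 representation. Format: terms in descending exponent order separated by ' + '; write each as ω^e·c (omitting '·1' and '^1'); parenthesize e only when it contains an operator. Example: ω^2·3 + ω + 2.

(0) 13|_5 = 2·5 + 3 ↦ 2·6 + 3|_6 = 15 ⇒ 14
(1) 14|_6 = 2·6 + 2 ↦ 2·7 + 2|_7 = 16 ⇒ 15
(2) 15|_7 = 2·7 + 1 ↦ 2·8 + 1|_8 = 17 ⇒ 16
(3) 16|_8 = 2·8 ↦ 2·9|_9 = 18 ⇒ 17
(4) 17|_9 = 9 + 8 ↦ 10 + 8|_10 = 18 ⇒ 17

ω + 8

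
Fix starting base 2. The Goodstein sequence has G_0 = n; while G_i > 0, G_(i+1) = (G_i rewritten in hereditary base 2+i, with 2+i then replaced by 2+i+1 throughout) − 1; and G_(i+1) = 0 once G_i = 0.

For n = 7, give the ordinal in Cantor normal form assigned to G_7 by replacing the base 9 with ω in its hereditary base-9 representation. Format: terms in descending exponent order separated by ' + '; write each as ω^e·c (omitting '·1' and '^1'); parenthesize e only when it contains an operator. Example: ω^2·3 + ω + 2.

ω^7·7 + ω^6·7 + ω^5·7 + ω^4·7 + ω^3·7 + ω^2·7 + ω·7 + 6

i=0: 7 = 2^2 + 2 + 1 (b=2); 2→3: 3^3 + 3 + 1 = 31; 31−1 = 30
i=1: 30 = 3^3 + 3 (b=3); 3→4: 4^4 + 4 = 260; 260−1 = 259
i=2: 259 = 4^4 + 3 (b=4); 4→5: 5^5 + 3 = 3128; 3128−1 = 3127
i=3: 3127 = 5^5 + 2 (b=5); 5→6: 6^6 + 2 = 46658; 46658−1 = 46657
i=4: 46657 = 6^6 + 1 (b=6); 6→7: 7^7 + 1 = 823544; 823544−1 = 823543
i=5: 823543 = 7^7 (b=7); 7→8: 8^8 = 16777216; 16777216−1 = 16777215
i=6: 16777215 = 7·8^7 + 7·8^6 + 7·8^5 + 7·8^4 + 7·8^3 + 7·8^2 + 7·8 + 7 (b=8); 8→9: 7·9^7 + 7·9^6 + 7·9^5 + 7·9^4 + 7·9^3 + 7·9^2 + 7·9 + 7 = 37665880; 37665880−1 = 37665879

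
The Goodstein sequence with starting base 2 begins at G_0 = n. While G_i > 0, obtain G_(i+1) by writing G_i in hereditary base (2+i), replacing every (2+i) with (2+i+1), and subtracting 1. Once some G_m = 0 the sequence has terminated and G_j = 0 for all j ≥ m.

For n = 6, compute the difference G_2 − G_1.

228

G_0 = 6. HB_2(6) = 2^2 + 2. Bump = 30. G_1 = 29.
G_1 = 29. HB_3(29) = 3^3 + 2. Bump = 258. G_2 = 257.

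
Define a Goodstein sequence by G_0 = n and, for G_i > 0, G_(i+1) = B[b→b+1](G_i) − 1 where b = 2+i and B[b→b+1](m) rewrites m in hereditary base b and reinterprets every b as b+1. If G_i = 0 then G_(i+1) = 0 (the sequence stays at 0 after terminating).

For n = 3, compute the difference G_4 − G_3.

3 —HB2→ 2 + 1 —bump→ 3 + 1 = 4 —(−1)→ 3
3 —HB3→ 3 —bump→ 4 = 4 —(−1)→ 3
3 —HB4→ 3 —bump→ 3 = 3 —(−1)→ 2
2 —HB5→ 2 —bump→ 2 = 2 —(−1)→ 1

-1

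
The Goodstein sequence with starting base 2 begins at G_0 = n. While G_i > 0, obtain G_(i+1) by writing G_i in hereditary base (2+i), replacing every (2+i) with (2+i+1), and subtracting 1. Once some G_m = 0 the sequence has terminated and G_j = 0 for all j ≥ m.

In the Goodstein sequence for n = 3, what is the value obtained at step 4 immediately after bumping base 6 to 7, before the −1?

1

base 2: 3 = 2 + 1; at 3: 3 + 1 = 4; next = 3
base 3: 3 = 3; at 4: 4 = 4; next = 3
base 4: 3 = 3; at 5: 3 = 3; next = 2
base 5: 2 = 2; at 6: 2 = 2; next = 1
base 6: 1 = 1; at 7: 1 = 1; next = 0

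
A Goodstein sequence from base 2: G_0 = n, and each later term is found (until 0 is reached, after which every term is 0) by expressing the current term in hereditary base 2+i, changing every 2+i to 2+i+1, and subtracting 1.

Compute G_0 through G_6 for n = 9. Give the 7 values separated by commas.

base 2: 9 = 2^(2 + 1) + 1; at 3: 3^(3 + 1) + 1 = 82; next = 81
base 3: 81 = 3^(3 + 1); at 4: 4^(4 + 1) = 1024; next = 1023
base 4: 1023 = 3·4^4 + 3·4^3 + 3·4^2 + 3·4 + 3; at 5: 3·5^5 + 3·5^3 + 3·5^2 + 3·5 + 3 = 9843; next = 9842
base 5: 9842 = 3·5^5 + 3·5^3 + 3·5^2 + 3·5 + 2; at 6: 3·6^6 + 3·6^3 + 3·6^2 + 3·6 + 2 = 140744; next = 140743
base 6: 140743 = 3·6^6 + 3·6^3 + 3·6^2 + 3·6 + 1; at 7: 3·7^7 + 3·7^3 + 3·7^2 + 3·7 + 1 = 2471827; next = 2471826
base 7: 2471826 = 3·7^7 + 3·7^3 + 3·7^2 + 3·7; at 8: 3·8^8 + 3·8^3 + 3·8^2 + 3·8 = 50333400; next = 50333399

9, 81, 1023, 9842, 140743, 2471826, 50333399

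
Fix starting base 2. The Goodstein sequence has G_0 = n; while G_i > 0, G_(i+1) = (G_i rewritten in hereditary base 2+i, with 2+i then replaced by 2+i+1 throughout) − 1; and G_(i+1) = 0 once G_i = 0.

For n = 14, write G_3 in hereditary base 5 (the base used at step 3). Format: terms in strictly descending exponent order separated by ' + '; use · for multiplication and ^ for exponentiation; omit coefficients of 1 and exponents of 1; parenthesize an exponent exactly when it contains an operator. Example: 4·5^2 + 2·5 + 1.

14 —HB2→ 2^(2 + 1) + 2^2 + 2 —bump→ 3^(3 + 1) + 3^3 + 3 = 111 —(−1)→ 110
110 —HB3→ 3^(3 + 1) + 3^3 + 2 —bump→ 4^(4 + 1) + 4^4 + 2 = 1282 —(−1)→ 1281
1281 —HB4→ 4^(4 + 1) + 4^4 + 1 —bump→ 5^(5 + 1) + 5^5 + 1 = 18751 —(−1)→ 18750
18750 —HB5→ 5^(5 + 1) + 5^5 —bump→ 6^(6 + 1) + 6^6 = 326592 —(−1)→ 326591

5^(5 + 1) + 5^5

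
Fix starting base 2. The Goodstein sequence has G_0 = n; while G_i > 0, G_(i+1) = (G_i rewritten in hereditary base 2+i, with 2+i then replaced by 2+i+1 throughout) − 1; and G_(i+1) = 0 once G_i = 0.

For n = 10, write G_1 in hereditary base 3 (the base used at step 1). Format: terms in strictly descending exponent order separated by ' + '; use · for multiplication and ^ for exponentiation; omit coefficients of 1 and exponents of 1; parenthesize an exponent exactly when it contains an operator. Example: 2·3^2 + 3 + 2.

3^(3 + 1) + 2

step 0: 10 = 2^(2 + 1) + 2; sub 3 for 2: 3^(3 + 1) + 3; = 84; G_1 = 84−1 = 83
step 1: 83 = 3^(3 + 1) + 2; sub 4 for 3: 4^(4 + 1) + 2; = 1026; G_2 = 1026−1 = 1025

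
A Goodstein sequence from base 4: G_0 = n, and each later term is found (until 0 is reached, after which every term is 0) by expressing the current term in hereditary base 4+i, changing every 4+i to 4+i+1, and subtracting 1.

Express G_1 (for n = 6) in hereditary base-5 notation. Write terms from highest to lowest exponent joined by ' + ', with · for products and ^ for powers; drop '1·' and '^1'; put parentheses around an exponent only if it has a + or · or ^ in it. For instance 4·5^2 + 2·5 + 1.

5 + 1

G_0=6  [base 4] 4 + 2  →[4↦5]→  5 + 2 = 7  −1 ⇒ G_1=6
G_1=6  [base 5] 5 + 1  →[5↦6]→  6 + 1 = 7  −1 ⇒ G_2=6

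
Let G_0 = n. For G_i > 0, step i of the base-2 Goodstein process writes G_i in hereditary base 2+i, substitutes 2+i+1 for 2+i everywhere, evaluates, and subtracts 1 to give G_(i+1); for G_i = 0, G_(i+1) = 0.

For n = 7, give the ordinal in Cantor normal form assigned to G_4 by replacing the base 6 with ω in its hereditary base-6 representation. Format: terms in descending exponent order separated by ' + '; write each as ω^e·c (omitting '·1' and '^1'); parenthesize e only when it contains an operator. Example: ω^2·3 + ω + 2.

7 —HB2→ 2^2 + 2 + 1 —bump→ 3^3 + 3 + 1 = 31 —(−1)→ 30
30 —HB3→ 3^3 + 3 —bump→ 4^4 + 4 = 260 —(−1)→ 259
259 —HB4→ 4^4 + 3 —bump→ 5^5 + 3 = 3128 —(−1)→ 3127
3127 —HB5→ 5^5 + 2 —bump→ 6^6 + 2 = 46658 —(−1)→ 46657

ω^ω + 1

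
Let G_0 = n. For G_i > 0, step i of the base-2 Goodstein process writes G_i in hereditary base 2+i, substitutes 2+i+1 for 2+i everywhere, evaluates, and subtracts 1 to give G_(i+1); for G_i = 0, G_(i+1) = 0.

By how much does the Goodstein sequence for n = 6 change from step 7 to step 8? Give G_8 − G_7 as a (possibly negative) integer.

223404

6 —HB2→ 2^2 + 2 —bump→ 3^3 + 3 = 30 —(−1)→ 29
29 —HB3→ 3^3 + 2 —bump→ 4^4 + 2 = 258 —(−1)→ 257
257 —HB4→ 4^4 + 1 —bump→ 5^5 + 1 = 3126 —(−1)→ 3125
3125 —HB5→ 5^5 —bump→ 6^6 = 46656 —(−1)→ 46655
46655 —HB6→ 5·6^5 + 5·6^4 + 5·6^3 + 5·6^2 + 5·6 + 5 —bump→ 5·7^5 + 5·7^4 + 5·7^3 + 5·7^2 + 5·7 + 5 = 98040 —(−1)→ 98039
98039 —HB7→ 5·7^5 + 5·7^4 + 5·7^3 + 5·7^2 + 5·7 + 4 —bump→ 5·8^5 + 5·8^4 + 5·8^3 + 5·8^2 + 5·8 + 4 = 187244 —(−1)→ 187243
187243 —HB8→ 5·8^5 + 5·8^4 + 5·8^3 + 5·8^2 + 5·8 + 3 —bump→ 5·9^5 + 5·9^4 + 5·9^3 + 5·9^2 + 5·9 + 3 = 332148 —(−1)→ 332147
332147 —HB9→ 5·9^5 + 5·9^4 + 5·9^3 + 5·9^2 + 5·9 + 2 —bump→ 5·10^5 + 5·10^4 + 5·10^3 + 5·10^2 + 5·10 + 2 = 555552 —(−1)→ 555551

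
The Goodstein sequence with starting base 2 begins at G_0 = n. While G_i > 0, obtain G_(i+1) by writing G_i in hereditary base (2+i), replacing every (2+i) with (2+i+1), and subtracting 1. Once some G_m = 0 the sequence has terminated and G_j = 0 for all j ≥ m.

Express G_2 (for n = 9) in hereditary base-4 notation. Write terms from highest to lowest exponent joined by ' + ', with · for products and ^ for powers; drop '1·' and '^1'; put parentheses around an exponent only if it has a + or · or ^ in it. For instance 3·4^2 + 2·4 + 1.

step 0: 9 = 2^(2 + 1) + 1; sub 3 for 2: 3^(3 + 1) + 1; = 82; G_1 = 82−1 = 81
step 1: 81 = 3^(3 + 1); sub 4 for 3: 4^(4 + 1); = 1024; G_2 = 1024−1 = 1023

3·4^4 + 3·4^3 + 3·4^2 + 3·4 + 3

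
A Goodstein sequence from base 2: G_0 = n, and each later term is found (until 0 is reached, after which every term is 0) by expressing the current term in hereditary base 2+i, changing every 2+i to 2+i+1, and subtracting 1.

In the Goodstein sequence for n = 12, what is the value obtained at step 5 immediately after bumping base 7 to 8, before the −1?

12 —HB2→ 2^(2 + 1) + 2^2 —bump→ 3^(3 + 1) + 3^3 = 108 —(−1)→ 107
107 —HB3→ 3^(3 + 1) + 2·3^2 + 2·3 + 2 —bump→ 4^(4 + 1) + 2·4^2 + 2·4 + 2 = 1066 —(−1)→ 1065
1065 —HB4→ 4^(4 + 1) + 2·4^2 + 2·4 + 1 —bump→ 5^(5 + 1) + 2·5^2 + 2·5 + 1 = 15686 —(−1)→ 15685
15685 —HB5→ 5^(5 + 1) + 2·5^2 + 2·5 —bump→ 6^(6 + 1) + 2·6^2 + 2·6 = 280020 —(−1)→ 280019
280019 —HB6→ 6^(6 + 1) + 2·6^2 + 6 + 5 —bump→ 7^(7 + 1) + 2·7^2 + 7 + 5 = 5764911 —(−1)→ 5764910
5764910 —HB7→ 7^(7 + 1) + 2·7^2 + 7 + 4 —bump→ 8^(8 + 1) + 2·8^2 + 8 + 4 = 134217868 —(−1)→ 134217867

134217868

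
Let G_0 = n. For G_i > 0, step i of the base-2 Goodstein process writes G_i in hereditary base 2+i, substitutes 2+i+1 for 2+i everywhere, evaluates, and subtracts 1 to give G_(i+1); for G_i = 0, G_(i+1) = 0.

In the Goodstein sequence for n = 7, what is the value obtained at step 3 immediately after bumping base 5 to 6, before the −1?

G_0 = 7. HB_2(7) = 2^2 + 2 + 1. Bump = 31. G_1 = 30.
G_1 = 30. HB_3(30) = 3^3 + 3. Bump = 260. G_2 = 259.
G_2 = 259. HB_4(259) = 4^4 + 3. Bump = 3128. G_3 = 3127.
G_3 = 3127. HB_5(3127) = 5^5 + 2. Bump = 46658. G_4 = 46657.

46658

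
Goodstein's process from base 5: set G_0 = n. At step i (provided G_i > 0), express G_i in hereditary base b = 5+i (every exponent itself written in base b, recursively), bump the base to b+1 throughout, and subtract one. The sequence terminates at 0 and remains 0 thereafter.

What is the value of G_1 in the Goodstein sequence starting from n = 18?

step 0: 18 = 3·5 + 3; sub 6 for 5: 3·6 + 3; = 21; G_1 = 21−1 = 20
step 1: 20 = 3·6 + 2; sub 7 for 6: 3·7 + 2; = 23; G_2 = 23−1 = 22

20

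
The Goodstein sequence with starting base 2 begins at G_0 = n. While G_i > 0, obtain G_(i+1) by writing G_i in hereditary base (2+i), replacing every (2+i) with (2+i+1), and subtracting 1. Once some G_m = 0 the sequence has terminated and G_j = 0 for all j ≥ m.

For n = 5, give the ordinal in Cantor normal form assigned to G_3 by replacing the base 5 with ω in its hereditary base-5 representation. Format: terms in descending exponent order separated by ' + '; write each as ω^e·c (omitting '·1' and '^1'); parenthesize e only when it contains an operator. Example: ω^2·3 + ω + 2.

ω^3·3 + ω^2·3 + ω·3 + 2

step 0: 5 = 2^2 + 1; sub 3 for 2: 3^3 + 1; = 28; G_1 = 28−1 = 27
step 1: 27 = 3^3; sub 4 for 3: 4^4; = 256; G_2 = 256−1 = 255
step 2: 255 = 3·4^3 + 3·4^2 + 3·4 + 3; sub 5 for 4: 3·5^3 + 3·5^2 + 3·5 + 3; = 468; G_3 = 468−1 = 467
step 3: 467 = 3·5^3 + 3·5^2 + 3·5 + 2; sub 6 for 5: 3·6^3 + 3·6^2 + 3·6 + 2; = 776; G_4 = 776−1 = 775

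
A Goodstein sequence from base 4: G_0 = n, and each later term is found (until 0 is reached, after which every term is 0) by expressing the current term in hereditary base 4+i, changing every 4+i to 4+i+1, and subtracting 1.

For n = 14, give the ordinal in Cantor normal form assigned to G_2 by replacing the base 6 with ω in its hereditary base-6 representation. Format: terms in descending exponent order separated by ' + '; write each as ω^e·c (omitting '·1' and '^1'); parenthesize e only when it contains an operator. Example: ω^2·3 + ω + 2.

ω·3

(0) 14|_4 = 3·4 + 2 ↦ 3·5 + 2|_5 = 17 ⇒ 16
(1) 16|_5 = 3·5 + 1 ↦ 3·6 + 1|_6 = 19 ⇒ 18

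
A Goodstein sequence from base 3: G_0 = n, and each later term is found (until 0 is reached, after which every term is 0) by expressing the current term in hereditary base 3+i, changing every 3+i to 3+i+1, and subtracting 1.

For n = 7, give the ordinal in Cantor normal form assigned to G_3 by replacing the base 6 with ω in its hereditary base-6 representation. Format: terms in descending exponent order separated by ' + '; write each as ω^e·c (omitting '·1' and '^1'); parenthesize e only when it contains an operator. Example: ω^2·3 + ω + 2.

i=0: 7 = 2·3 + 1 (b=3); 3→4: 2·4 + 1 = 9; 9−1 = 8
i=1: 8 = 2·4 (b=4); 4→5: 2·5 = 10; 10−1 = 9
i=2: 9 = 5 + 4 (b=5); 5→6: 6 + 4 = 10; 10−1 = 9
i=3: 9 = 6 + 3 (b=6); 6→7: 7 + 3 = 10; 10−1 = 9

ω + 3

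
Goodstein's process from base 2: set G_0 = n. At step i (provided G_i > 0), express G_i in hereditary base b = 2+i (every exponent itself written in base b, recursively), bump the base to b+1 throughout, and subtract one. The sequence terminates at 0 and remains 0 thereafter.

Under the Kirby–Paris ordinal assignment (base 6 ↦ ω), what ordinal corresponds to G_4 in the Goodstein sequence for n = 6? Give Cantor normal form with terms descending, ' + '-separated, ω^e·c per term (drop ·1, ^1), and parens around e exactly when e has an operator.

ω^5·5 + ω^4·5 + ω^3·5 + ω^2·5 + ω·5 + 5

base 2: 6 = 2^2 + 2; at 3: 3^3 + 3 = 30; next = 29
base 3: 29 = 3^3 + 2; at 4: 4^4 + 2 = 258; next = 257
base 4: 257 = 4^4 + 1; at 5: 5^5 + 1 = 3126; next = 3125
base 5: 3125 = 5^5; at 6: 6^6 = 46656; next = 46655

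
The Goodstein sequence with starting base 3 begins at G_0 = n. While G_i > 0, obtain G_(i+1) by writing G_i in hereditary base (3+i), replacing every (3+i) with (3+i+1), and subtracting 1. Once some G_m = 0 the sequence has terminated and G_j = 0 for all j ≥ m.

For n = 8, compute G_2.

[0] 8 ≡ 2·3 + 2 (base 3). Lift 4: 10. −1: 9.
[1] 9 ≡ 2·4 + 1 (base 4). Lift 5: 11. −1: 10.
[2] 10 ≡ 2·5 (base 5). Lift 6: 12. −1: 11.

10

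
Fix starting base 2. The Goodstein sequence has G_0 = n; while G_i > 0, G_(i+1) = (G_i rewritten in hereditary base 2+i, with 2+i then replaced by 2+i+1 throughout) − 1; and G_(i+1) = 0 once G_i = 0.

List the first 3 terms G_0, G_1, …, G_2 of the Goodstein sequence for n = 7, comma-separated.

(0) 7|_2 = 2^2 + 2 + 1 ↦ 3^3 + 3 + 1|_3 = 31 ⇒ 30
(1) 30|_3 = 3^3 + 3 ↦ 4^4 + 4|_4 = 260 ⇒ 259

7, 30, 259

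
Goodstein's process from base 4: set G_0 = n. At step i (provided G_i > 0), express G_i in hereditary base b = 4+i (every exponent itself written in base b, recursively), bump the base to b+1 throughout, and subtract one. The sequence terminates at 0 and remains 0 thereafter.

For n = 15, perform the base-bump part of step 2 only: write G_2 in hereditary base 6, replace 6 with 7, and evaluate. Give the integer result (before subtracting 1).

22

G_0 = 15. HB_4(15) = 3·4 + 3. Bump = 18. G_1 = 17.
G_1 = 17. HB_5(17) = 3·5 + 2. Bump = 20. G_2 = 19.
G_2 = 19. HB_6(19) = 3·6 + 1. Bump = 22. G_3 = 21.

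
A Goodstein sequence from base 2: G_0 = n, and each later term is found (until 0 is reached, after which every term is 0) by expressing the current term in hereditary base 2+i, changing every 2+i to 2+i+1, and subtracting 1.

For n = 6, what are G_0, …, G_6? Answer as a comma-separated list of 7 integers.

6, 29, 257, 3125, 46655, 98039, 187243

step 0: 6 = 2^2 + 2; sub 3 for 2: 3^3 + 3; = 30; G_1 = 30−1 = 29
step 1: 29 = 3^3 + 2; sub 4 for 3: 4^4 + 2; = 258; G_2 = 258−1 = 257
step 2: 257 = 4^4 + 1; sub 5 for 4: 5^5 + 1; = 3126; G_3 = 3126−1 = 3125
step 3: 3125 = 5^5; sub 6 for 5: 6^6; = 46656; G_4 = 46656−1 = 46655
step 4: 46655 = 5·6^5 + 5·6^4 + 5·6^3 + 5·6^2 + 5·6 + 5; sub 7 for 6: 5·7^5 + 5·7^4 + 5·7^3 + 5·7^2 + 5·7 + 5; = 98040; G_5 = 98040−1 = 98039
step 5: 98039 = 5·7^5 + 5·7^4 + 5·7^3 + 5·7^2 + 5·7 + 4; sub 8 for 7: 5·8^5 + 5·8^4 + 5·8^3 + 5·8^2 + 5·8 + 4; = 187244; G_6 = 187244−1 = 187243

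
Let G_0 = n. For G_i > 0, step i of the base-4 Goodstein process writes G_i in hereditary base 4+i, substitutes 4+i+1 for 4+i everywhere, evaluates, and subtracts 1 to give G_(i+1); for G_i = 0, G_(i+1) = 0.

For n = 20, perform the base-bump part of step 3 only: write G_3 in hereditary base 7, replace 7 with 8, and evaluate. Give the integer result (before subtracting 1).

66

G_0=20  [base 4] 4^2 + 4  →[4↦5]→  5^2 + 5 = 30  −1 ⇒ G_1=29
G_1=29  [base 5] 5^2 + 4  →[5↦6]→  6^2 + 4 = 40  −1 ⇒ G_2=39
G_2=39  [base 6] 6^2 + 3  →[6↦7]→  7^2 + 3 = 52  −1 ⇒ G_3=51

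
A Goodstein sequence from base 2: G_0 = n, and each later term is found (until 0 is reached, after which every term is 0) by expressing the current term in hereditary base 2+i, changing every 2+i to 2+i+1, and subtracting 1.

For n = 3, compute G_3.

2

(0) 3|_2 = 2 + 1 ↦ 3 + 1|_3 = 4 ⇒ 3
(1) 3|_3 = 3 ↦ 4|_4 = 4 ⇒ 3
(2) 3|_4 = 3 ↦ 3|_5 = 3 ⇒ 2
(3) 2|_5 = 2 ↦ 2|_6 = 2 ⇒ 1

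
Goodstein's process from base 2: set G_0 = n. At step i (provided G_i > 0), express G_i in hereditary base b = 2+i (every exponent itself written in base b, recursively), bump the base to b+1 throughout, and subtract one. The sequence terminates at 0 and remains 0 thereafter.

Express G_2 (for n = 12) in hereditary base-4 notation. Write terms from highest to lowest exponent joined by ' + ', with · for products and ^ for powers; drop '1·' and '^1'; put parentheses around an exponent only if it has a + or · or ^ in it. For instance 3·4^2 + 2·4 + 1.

4^(4 + 1) + 2·4^2 + 2·4 + 1

12 —HB2→ 2^(2 + 1) + 2^2 —bump→ 3^(3 + 1) + 3^3 = 108 —(−1)→ 107
107 —HB3→ 3^(3 + 1) + 2·3^2 + 2·3 + 2 —bump→ 4^(4 + 1) + 2·4^2 + 2·4 + 2 = 1066 —(−1)→ 1065
1065 —HB4→ 4^(4 + 1) + 2·4^2 + 2·4 + 1 —bump→ 5^(5 + 1) + 2·5^2 + 2·5 + 1 = 15686 —(−1)→ 15685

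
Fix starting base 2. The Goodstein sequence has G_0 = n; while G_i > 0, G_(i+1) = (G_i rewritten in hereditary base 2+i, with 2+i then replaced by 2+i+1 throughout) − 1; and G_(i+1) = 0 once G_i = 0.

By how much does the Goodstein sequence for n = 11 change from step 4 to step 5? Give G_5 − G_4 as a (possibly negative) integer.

[0] 11 ≡ 2^(2 + 1) + 2 + 1 (base 2). Lift 3: 85. −1: 84.
[1] 84 ≡ 3^(3 + 1) + 3 (base 3). Lift 4: 1028. −1: 1027.
[2] 1027 ≡ 4^(4 + 1) + 3 (base 4). Lift 5: 15628. −1: 15627.
[3] 15627 ≡ 5^(5 + 1) + 2 (base 5). Lift 6: 279938. −1: 279937.
[4] 279937 ≡ 6^(6 + 1) + 1 (base 6). Lift 7: 5764802. −1: 5764801.

5484864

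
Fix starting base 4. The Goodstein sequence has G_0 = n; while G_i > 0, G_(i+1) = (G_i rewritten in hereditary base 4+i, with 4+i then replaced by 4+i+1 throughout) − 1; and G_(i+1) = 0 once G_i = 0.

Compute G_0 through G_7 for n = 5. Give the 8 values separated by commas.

5, 5, 5, 4, 3, 2, 1, 0

G_0 = 5. HB_4(5) = 4 + 1. Bump = 6. G_1 = 5.
G_1 = 5. HB_5(5) = 5. Bump = 6. G_2 = 5.
G_2 = 5. HB_6(5) = 5. Bump = 5. G_3 = 4.
G_3 = 4. HB_7(4) = 4. Bump = 4. G_4 = 3.
G_4 = 3. HB_8(3) = 3. Bump = 3. G_5 = 2.
G_5 = 2. HB_9(2) = 2. Bump = 2. G_6 = 1.
G_6 = 1. HB_10(1) = 1. Bump = 1. G_7 = 0.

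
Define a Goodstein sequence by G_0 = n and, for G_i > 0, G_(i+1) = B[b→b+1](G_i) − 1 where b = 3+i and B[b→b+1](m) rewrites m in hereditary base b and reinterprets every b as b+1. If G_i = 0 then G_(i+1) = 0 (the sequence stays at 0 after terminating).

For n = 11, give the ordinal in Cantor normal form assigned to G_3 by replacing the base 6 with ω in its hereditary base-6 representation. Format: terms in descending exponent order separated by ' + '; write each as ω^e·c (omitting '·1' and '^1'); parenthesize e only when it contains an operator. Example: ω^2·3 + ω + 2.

ω·5 + 5

G_0=11  [base 3] 3^2 + 2  →[3↦4]→  4^2 + 2 = 18  −1 ⇒ G_1=17
G_1=17  [base 4] 4^2 + 1  →[4↦5]→  5^2 + 1 = 26  −1 ⇒ G_2=25
G_2=25  [base 5] 5^2  →[5↦6]→  6^2 = 36  −1 ⇒ G_3=35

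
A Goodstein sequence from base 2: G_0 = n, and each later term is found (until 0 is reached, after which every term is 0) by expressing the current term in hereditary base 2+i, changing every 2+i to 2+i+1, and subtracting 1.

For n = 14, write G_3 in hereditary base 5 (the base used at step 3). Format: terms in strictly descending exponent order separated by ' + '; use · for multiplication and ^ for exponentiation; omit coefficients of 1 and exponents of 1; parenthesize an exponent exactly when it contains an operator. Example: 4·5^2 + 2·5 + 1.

5^(5 + 1) + 5^5

14 —HB2→ 2^(2 + 1) + 2^2 + 2 —bump→ 3^(3 + 1) + 3^3 + 3 = 111 —(−1)→ 110
110 —HB3→ 3^(3 + 1) + 3^3 + 2 —bump→ 4^(4 + 1) + 4^4 + 2 = 1282 —(−1)→ 1281
1281 —HB4→ 4^(4 + 1) + 4^4 + 1 —bump→ 5^(5 + 1) + 5^5 + 1 = 18751 —(−1)→ 18750
18750 —HB5→ 5^(5 + 1) + 5^5 —bump→ 6^(6 + 1) + 6^6 = 326592 —(−1)→ 326591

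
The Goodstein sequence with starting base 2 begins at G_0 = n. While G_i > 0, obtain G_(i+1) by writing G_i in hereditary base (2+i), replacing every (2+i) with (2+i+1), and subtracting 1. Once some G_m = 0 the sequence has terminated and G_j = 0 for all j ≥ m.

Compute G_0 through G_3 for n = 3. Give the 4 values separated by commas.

3, 3, 3, 2

[0] 3 ≡ 2 + 1 (base 2). Lift 3: 4. −1: 3.
[1] 3 ≡ 3 (base 3). Lift 4: 4. −1: 3.
[2] 3 ≡ 3 (base 4). Lift 5: 3. −1: 2.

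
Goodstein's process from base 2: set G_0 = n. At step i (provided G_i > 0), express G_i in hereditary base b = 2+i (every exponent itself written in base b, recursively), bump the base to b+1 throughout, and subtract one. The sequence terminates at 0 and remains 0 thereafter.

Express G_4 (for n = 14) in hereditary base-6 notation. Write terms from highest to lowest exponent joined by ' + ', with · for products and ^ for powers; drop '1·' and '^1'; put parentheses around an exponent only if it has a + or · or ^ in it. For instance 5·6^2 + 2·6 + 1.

[0] 14 ≡ 2^(2 + 1) + 2^2 + 2 (base 2). Lift 3: 111. −1: 110.
[1] 110 ≡ 3^(3 + 1) + 3^3 + 2 (base 3). Lift 4: 1282. −1: 1281.
[2] 1281 ≡ 4^(4 + 1) + 4^4 + 1 (base 4). Lift 5: 18751. −1: 18750.
[3] 18750 ≡ 5^(5 + 1) + 5^5 (base 5). Lift 6: 326592. −1: 326591.
[4] 326591 ≡ 6^(6 + 1) + 5·6^5 + 5·6^4 + 5·6^3 + 5·6^2 + 5·6 + 5 (base 6). Lift 7: 5862841. −1: 5862840.

6^(6 + 1) + 5·6^5 + 5·6^4 + 5·6^3 + 5·6^2 + 5·6 + 5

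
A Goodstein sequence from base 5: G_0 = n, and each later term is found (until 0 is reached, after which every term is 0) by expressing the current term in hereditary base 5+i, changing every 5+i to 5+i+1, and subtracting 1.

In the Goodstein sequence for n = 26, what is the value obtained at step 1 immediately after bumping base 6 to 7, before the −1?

26 —HB5→ 5^2 + 1 —bump→ 6^2 + 1 = 37 —(−1)→ 36
36 —HB6→ 6^2 —bump→ 7^2 = 49 —(−1)→ 48

49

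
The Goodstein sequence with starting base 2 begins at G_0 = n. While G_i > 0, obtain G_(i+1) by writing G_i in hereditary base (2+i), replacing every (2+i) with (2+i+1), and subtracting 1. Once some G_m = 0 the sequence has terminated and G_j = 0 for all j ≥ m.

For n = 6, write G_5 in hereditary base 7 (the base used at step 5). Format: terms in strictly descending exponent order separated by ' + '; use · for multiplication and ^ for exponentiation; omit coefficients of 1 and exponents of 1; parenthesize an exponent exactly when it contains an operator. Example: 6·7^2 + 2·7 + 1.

6 —HB2→ 2^2 + 2 —bump→ 3^3 + 3 = 30 —(−1)→ 29
29 —HB3→ 3^3 + 2 —bump→ 4^4 + 2 = 258 —(−1)→ 257
257 —HB4→ 4^4 + 1 —bump→ 5^5 + 1 = 3126 —(−1)→ 3125
3125 —HB5→ 5^5 —bump→ 6^6 = 46656 —(−1)→ 46655
46655 —HB6→ 5·6^5 + 5·6^4 + 5·6^3 + 5·6^2 + 5·6 + 5 —bump→ 5·7^5 + 5·7^4 + 5·7^3 + 5·7^2 + 5·7 + 5 = 98040 —(−1)→ 98039
98039 —HB7→ 5·7^5 + 5·7^4 + 5·7^3 + 5·7^2 + 5·7 + 4 —bump→ 5·8^5 + 5·8^4 + 5·8^3 + 5·8^2 + 5·8 + 4 = 187244 —(−1)→ 187243

5·7^5 + 5·7^4 + 5·7^3 + 5·7^2 + 5·7 + 4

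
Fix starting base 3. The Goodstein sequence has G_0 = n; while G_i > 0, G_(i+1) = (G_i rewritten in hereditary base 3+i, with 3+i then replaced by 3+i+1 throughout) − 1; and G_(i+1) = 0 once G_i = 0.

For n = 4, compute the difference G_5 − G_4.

-1

4 —HB3→ 3 + 1 —bump→ 4 + 1 = 5 —(−1)→ 4
4 —HB4→ 4 —bump→ 5 = 5 —(−1)→ 4
4 —HB5→ 4 —bump→ 4 = 4 —(−1)→ 3
3 —HB6→ 3 —bump→ 3 = 3 —(−1)→ 2
2 —HB7→ 2 —bump→ 2 = 2 —(−1)→ 1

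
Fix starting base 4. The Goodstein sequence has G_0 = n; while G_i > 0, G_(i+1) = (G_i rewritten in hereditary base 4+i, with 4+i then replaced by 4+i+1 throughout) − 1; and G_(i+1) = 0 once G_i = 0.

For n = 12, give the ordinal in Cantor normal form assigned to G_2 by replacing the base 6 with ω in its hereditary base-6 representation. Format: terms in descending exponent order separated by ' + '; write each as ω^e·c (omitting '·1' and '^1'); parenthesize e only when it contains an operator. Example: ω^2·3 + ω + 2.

ω·2 + 3

G_0=12  [base 4] 3·4  →[4↦5]→  3·5 = 15  −1 ⇒ G_1=14
G_1=14  [base 5] 2·5 + 4  →[5↦6]→  2·6 + 4 = 16  −1 ⇒ G_2=15
G_2=15  [base 6] 2·6 + 3  →[6↦7]→  2·7 + 3 = 17  −1 ⇒ G_3=16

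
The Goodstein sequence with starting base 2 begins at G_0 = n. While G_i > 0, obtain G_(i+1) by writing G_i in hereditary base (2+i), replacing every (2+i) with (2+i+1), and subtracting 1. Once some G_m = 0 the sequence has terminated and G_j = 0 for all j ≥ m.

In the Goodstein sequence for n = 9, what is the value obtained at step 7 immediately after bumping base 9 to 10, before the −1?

(0) 9|_2 = 2^(2 + 1) + 1 ↦ 3^(3 + 1) + 1|_3 = 82 ⇒ 81
(1) 81|_3 = 3^(3 + 1) ↦ 4^(4 + 1)|_4 = 1024 ⇒ 1023
(2) 1023|_4 = 3·4^4 + 3·4^3 + 3·4^2 + 3·4 + 3 ↦ 3·5^5 + 3·5^3 + 3·5^2 + 3·5 + 3|_5 = 9843 ⇒ 9842
(3) 9842|_5 = 3·5^5 + 3·5^3 + 3·5^2 + 3·5 + 2 ↦ 3·6^6 + 3·6^3 + 3·6^2 + 3·6 + 2|_6 = 140744 ⇒ 140743
(4) 140743|_6 = 3·6^6 + 3·6^3 + 3·6^2 + 3·6 + 1 ↦ 3·7^7 + 3·7^3 + 3·7^2 + 3·7 + 1|_7 = 2471827 ⇒ 2471826
(5) 2471826|_7 = 3·7^7 + 3·7^3 + 3·7^2 + 3·7 ↦ 3·8^8 + 3·8^3 + 3·8^2 + 3·8|_8 = 50333400 ⇒ 50333399
(6) 50333399|_8 = 3·8^8 + 3·8^3 + 3·8^2 + 2·8 + 7 ↦ 3·9^9 + 3·9^3 + 3·9^2 + 2·9 + 7|_9 = 1162263922 ⇒ 1162263921
(7) 1162263921|_9 = 3·9^9 + 3·9^3 + 3·9^2 + 2·9 + 6 ↦ 3·10^10 + 3·10^3 + 3·10^2 + 2·10 + 6|_10 = 30000003326 ⇒ 30000003325

30000003326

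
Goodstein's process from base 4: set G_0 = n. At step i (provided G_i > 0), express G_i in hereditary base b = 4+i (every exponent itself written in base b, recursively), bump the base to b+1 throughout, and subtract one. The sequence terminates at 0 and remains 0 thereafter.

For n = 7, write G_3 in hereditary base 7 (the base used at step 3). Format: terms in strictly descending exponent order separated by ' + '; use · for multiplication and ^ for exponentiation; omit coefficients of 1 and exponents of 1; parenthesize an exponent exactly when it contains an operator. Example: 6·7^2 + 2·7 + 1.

base 4: 7 = 4 + 3; at 5: 5 + 3 = 8; next = 7
base 5: 7 = 5 + 2; at 6: 6 + 2 = 8; next = 7
base 6: 7 = 6 + 1; at 7: 7 + 1 = 8; next = 7
base 7: 7 = 7; at 8: 8 = 8; next = 7

7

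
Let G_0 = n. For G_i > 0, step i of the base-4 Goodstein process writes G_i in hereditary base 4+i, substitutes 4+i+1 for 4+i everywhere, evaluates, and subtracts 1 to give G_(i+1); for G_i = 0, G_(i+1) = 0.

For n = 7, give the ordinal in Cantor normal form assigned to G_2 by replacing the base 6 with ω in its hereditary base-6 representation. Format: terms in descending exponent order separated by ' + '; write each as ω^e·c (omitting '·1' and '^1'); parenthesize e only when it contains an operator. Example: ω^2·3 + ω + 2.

G_0 = 7. HB_4(7) = 4 + 3. Bump = 8. G_1 = 7.
G_1 = 7. HB_5(7) = 5 + 2. Bump = 8. G_2 = 7.
G_2 = 7. HB_6(7) = 6 + 1. Bump = 8. G_3 = 7.

ω + 1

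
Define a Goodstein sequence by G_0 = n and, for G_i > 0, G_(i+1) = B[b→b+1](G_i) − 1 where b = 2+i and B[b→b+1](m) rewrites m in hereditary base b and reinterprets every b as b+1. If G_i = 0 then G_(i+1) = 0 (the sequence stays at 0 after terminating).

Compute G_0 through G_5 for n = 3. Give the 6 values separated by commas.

3, 3, 3, 2, 1, 0

3 —HB2→ 2 + 1 —bump→ 3 + 1 = 4 —(−1)→ 3
3 —HB3→ 3 —bump→ 4 = 4 —(−1)→ 3
3 —HB4→ 3 —bump→ 3 = 3 —(−1)→ 2
2 —HB5→ 2 —bump→ 2 = 2 —(−1)→ 1
1 —HB6→ 1 —bump→ 1 = 1 —(−1)→ 0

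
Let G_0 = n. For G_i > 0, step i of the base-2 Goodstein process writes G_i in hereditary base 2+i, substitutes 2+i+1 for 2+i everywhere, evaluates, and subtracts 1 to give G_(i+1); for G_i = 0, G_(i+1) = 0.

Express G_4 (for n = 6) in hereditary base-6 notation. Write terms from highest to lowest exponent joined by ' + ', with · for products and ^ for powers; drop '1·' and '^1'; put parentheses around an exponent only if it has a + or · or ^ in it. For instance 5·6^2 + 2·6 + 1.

base 2: 6 = 2^2 + 2; at 3: 3^3 + 3 = 30; next = 29
base 3: 29 = 3^3 + 2; at 4: 4^4 + 2 = 258; next = 257
base 4: 257 = 4^4 + 1; at 5: 5^5 + 1 = 3126; next = 3125
base 5: 3125 = 5^5; at 6: 6^6 = 46656; next = 46655
base 6: 46655 = 5·6^5 + 5·6^4 + 5·6^3 + 5·6^2 + 5·6 + 5; at 7: 5·7^5 + 5·7^4 + 5·7^3 + 5·7^2 + 5·7 + 5 = 98040; next = 98039

5·6^5 + 5·6^4 + 5·6^3 + 5·6^2 + 5·6 + 5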